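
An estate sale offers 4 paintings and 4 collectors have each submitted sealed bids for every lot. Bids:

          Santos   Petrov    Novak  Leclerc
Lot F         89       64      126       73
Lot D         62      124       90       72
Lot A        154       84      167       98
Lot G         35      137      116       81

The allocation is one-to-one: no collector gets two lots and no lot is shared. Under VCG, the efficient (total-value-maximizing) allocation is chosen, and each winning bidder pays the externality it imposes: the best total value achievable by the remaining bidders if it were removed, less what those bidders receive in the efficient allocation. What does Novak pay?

Novak pays $1.

Efficient allocation: Santos→Lot A ($154), Petrov→Lot G ($137), Novak→Lot F ($126), Leclerc→Lot D ($72); total welfare W = $489.
Novak receives Lot F at value $126, so the others get W − 126 = $363.
Without Novak: best allocation of the remaining 3 bidders over all 4 lots is Santos→Lot A ($154), Petrov→Lot G ($137), Leclerc→Lot F ($73), total $364.
VCG payment = (others' best without Novak) − (others' welfare with Novak) = 364 − 363 = $1.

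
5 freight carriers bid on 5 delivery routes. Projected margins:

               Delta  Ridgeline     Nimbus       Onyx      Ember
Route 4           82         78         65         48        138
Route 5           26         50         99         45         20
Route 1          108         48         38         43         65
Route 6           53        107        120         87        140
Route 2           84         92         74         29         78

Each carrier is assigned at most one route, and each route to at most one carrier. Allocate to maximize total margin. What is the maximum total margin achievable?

Optimal: Delta→Route 1 ($108k), Ridgeline→Route 2 ($92k), Nimbus→Route 5 ($99k), Onyx→Route 6 ($87k), Ember→Route 4 ($138k) — total 108+92+99+87+138 = $524k.
Column-greedy (each route in turn goes to its best remaining carrier) gives $481k, worse by 43.
Next-best assignment: Delta→Route 1, Ridgeline→Route 2, Nimbus→Route 6, Onyx→Route 5, Ember→Route 4 = $503k.
Swapping Delta↔Ember (Delta→Route 4 $82k, Ember→Route 1 $65k) loses 99.

Maximum total: $524k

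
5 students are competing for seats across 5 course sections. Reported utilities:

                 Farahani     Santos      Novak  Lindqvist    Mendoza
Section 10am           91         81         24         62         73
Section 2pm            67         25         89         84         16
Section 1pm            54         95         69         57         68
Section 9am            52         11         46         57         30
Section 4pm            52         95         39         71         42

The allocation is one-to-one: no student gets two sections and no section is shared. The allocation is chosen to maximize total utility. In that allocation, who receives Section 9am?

Lindqvist receives Section 9am.

Optimal: Farahani→Section 10am (91 points), Santos→Section 4pm (95 points), Novak→Section 2pm (89 points), Lindqvist→Section 9am (57 points), Mendoza→Section 1pm (68 points) — total 91+95+89+57+68 = 400 points.
Lindqvist's own top section is Section 2pm (84 points), but forcing Lindqvist→Section 2pm and reassigning the rest optimally gives only 384 points — worse by 16.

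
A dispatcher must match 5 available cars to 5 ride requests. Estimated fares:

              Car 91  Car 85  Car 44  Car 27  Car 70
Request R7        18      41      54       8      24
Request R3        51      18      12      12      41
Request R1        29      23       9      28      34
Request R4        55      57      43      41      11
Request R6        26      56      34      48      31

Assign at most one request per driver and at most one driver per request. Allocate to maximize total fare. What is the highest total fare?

Max total: $244

Optimal: Car 91→Request R3 ($51), Car 85→Request R4 ($57), Car 44→Request R7 ($54), Car 27→Request R6 ($48), Car 70→Request R1 ($34) — total 51+57+54+48+34 = $244.
Row-greedy (each driver in turn takes its best remaining request) gives $234, worse by 10.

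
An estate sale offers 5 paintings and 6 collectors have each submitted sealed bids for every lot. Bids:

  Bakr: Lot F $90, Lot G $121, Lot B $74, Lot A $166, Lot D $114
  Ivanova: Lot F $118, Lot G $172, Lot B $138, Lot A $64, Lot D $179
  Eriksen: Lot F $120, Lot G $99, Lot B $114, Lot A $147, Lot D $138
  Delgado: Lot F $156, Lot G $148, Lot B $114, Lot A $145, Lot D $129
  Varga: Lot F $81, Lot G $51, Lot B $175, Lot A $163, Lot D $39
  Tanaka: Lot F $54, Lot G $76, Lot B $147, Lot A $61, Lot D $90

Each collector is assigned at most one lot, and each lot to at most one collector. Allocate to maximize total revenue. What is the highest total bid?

Treat this as an assignment problem: match each collector to one lot.
Optimal: Delgado→Lot F ($156), Ivanova→Lot G ($172), Varga→Lot B ($175), Bakr→Lot A ($166), Eriksen→Lot D ($138) — total 156+172+175+166+138 = $807.
Row-greedy (each collector in turn takes its best remaining lot) gives $788, worse by 19.
Next-best assignment: Eriksen→Lot F, Delgado→Lot G, Varga→Lot B, Bakr→Lot A, Ivanova→Lot D = $788.
Every other assignment is strictly worse.

Maximum total: $807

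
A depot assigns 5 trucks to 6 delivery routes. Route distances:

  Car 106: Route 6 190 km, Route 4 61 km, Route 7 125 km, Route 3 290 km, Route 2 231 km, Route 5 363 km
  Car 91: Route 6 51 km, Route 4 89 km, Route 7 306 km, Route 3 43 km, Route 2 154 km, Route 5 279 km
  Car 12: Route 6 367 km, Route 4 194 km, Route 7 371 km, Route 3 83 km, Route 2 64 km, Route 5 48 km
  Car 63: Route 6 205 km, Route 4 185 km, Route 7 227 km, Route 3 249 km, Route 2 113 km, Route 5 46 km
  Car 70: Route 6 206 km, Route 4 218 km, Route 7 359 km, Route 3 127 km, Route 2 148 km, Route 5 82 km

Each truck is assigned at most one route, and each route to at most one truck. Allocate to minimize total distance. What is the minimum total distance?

Optimal: Car 106→Route 4 (61 km), Car 91→Route 6 (51 km), Car 12→Route 2 (64 km), Car 63→Route 5 (46 km), Car 70→Route 3 (127 km) — total 61+51+64+46+127 = 349 km.
Min-entry greedy (repeatedly take the single cheapest remaining cell) gives 420 km, worse by 71.

Minimum total: 349 km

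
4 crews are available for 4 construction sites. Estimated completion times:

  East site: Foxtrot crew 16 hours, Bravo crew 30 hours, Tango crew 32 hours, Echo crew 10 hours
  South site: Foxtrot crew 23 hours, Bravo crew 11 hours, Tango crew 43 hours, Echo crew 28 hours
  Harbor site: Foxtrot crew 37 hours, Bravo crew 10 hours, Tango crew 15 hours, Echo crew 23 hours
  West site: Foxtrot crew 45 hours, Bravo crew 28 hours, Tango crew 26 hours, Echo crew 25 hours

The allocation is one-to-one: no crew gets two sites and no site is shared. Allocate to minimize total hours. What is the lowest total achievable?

Optimal: Foxtrot crew→East site (16 hours), Bravo crew→South site (11 hours), Tango crew→Harbor site (15 hours), Echo crew→West site (25 hours) — total 16+11+15+25 = 67 hours.
Row-greedy (each crew in turn takes its cheapest remaining site) gives 80 hours, worse by 13.
Checked against all permutations: 67 hours is optimal.

Min total: 67 hours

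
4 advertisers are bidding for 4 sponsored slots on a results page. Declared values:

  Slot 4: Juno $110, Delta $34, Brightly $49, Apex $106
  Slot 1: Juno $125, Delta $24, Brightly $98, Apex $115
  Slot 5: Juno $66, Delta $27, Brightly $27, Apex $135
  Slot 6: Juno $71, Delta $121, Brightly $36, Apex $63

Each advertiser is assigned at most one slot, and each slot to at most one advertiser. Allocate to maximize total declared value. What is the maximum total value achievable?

This is a one-to-one assignment (maximum-weight bipartite matching).
Optimal: Juno→Slot 4 ($110), Delta→Slot 6 ($121), Brightly→Slot 1 ($98), Apex→Slot 5 ($135) — total 110+121+98+135 = $464.
Row-greedy (each advertiser in turn takes its best remaining slot) gives $430, worse by 34.

Maximum total: $464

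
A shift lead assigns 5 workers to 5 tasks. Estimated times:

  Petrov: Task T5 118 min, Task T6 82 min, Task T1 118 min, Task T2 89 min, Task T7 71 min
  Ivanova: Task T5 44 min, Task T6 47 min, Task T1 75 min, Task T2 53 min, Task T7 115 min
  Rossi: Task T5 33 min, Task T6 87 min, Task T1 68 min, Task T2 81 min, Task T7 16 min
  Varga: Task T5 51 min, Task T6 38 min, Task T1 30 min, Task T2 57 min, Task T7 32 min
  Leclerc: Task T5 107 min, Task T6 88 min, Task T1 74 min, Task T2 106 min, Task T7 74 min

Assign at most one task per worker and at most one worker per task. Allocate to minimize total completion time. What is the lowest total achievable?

Minimum total: 261 min

Optimal: Petrov→Task T2 (89 min), Ivanova→Task T5 (44 min), Rossi→Task T7 (16 min), Varga→Task T6 (38 min), Leclerc→Task T1 (74 min) — total 89+44+16+38+74 = 261 min.
Min-entry greedy (repeatedly take the single cheapest remaining cell) gives 278 min, worse by 17.
Next-best assignment: Petrov→Task T2, Ivanova→Task T5, Rossi→Task T7, Varga→Task T1, Leclerc→Task T6 = 267 min.
Swapping Leclerc↔Rossi (Leclerc→Task T7 74 min, Rossi→Task T1 68 min) adds 52.
No other one-to-one assignment undercuts 261 min.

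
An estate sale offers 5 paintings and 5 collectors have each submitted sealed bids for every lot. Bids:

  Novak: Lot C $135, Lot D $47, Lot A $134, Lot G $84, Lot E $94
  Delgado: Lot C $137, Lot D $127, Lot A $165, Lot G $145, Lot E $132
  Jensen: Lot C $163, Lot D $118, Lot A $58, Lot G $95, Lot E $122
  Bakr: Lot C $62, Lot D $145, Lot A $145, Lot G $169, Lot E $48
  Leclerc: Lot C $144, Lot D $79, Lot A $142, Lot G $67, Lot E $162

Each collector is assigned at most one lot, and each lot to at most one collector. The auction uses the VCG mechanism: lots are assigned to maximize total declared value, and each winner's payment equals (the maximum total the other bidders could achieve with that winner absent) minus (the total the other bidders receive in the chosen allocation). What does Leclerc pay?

Leclerc pays $5.

Efficient allocation: Novak→Lot A ($134), Delgado→Lot D ($127), Jensen→Lot C ($163), Bakr→Lot G ($169), Leclerc→Lot E ($162); total welfare W = $755.
Leclerc receives Lot E at value $162, so the others get W − 162 = $593.
Without Leclerc: best allocation of the remaining 4 bidders over all 5 lots is Novak→Lot A ($134), Delgado→Lot E ($132), Jensen→Lot C ($163), Bakr→Lot G ($169), total $598.
VCG payment = (others' best without Leclerc) − (others' welfare with Leclerc) = 598 − 593 = $5.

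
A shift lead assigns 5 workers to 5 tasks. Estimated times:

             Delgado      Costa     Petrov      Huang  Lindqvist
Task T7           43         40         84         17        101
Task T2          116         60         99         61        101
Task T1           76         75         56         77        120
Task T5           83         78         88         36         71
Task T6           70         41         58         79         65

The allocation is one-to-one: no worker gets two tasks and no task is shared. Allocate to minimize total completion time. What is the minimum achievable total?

Optimal: Delgado→Task T7 (43 min), Costa→Task T2 (60 min), Petrov→Task T1 (56 min), Huang→Task T5 (36 min), Lindqvist→Task T6 (65 min) — total 43+60+56+36+65 = 260 min.
Row-greedy (each worker in turn takes its cheapest remaining task) gives 277 min, worse by 17.
Every other assignment is strictly worse.

Minimum total: 260 min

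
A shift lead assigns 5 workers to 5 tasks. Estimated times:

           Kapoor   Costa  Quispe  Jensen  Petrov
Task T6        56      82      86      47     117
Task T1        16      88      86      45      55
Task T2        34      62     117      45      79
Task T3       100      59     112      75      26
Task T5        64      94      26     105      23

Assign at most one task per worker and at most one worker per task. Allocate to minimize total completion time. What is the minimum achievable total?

Minimum total: 177 min

Treat this as an assignment problem: match each worker to one task.
Optimal: Kapoor→Task T1 (16 min), Costa→Task T2 (62 min), Quispe→Task T5 (26 min), Jensen→Task T6 (47 min), Petrov→Task T3 (26 min) — total 16+62+26+47+26 = 177 min.
Min-entry greedy (repeatedly take the single cheapest remaining cell) gives 229 min, worse by 52.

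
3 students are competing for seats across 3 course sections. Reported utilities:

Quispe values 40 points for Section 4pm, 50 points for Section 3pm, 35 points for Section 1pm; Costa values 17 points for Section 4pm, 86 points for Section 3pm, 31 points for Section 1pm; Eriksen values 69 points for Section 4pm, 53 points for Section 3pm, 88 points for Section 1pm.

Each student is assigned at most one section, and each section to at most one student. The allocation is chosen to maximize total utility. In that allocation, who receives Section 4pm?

Treat this as an assignment problem: match each student to one section.
Optimal: Quispe→Section 4pm (40 points), Costa→Section 3pm (86 points), Eriksen→Section 1pm (88 points) — total 40+86+88 = 214 points.
Row-greedy (each student in turn takes its best remaining section) gives 150 points, worse by 64.
Next-best assignment: Quispe→Section 1pm, Costa→Section 3pm, Eriksen→Section 4pm = 190 points.
No other one-to-one assignment exceeds 214 points.
Quispe's own top section is Section 3pm (50 points), but forcing Quispe→Section 3pm and reassigning the rest optimally gives only 155 points — worse by 59.

Quispe receives Section 4pm.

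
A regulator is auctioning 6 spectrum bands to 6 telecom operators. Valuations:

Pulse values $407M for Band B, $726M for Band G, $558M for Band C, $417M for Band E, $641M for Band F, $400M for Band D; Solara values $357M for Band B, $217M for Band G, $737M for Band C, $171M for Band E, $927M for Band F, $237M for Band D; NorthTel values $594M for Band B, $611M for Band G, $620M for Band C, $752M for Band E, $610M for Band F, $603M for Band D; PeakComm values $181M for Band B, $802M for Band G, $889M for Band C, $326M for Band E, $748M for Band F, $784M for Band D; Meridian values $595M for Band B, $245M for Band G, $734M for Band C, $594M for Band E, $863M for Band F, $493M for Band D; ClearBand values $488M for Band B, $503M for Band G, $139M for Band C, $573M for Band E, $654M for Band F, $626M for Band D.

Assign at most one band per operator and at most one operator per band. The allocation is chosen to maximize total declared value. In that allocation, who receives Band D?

ClearBand receives Band D.

This is the linear assignment problem.
Optimal: Pulse→Band G ($726M), Solara→Band F ($927M), NorthTel→Band E ($752M), PeakComm→Band C ($889M), Meridian→Band B ($595M), ClearBand→Band D ($626M) — total 726+927+752+889+595+626 = $4515M.
Next-best assignment: Pulse→Band G, Solara→Band F, NorthTel→Band E, PeakComm→Band D, Meridian→Band C, ClearBand→Band B = $4411M.
Checked against all permutations: $4515M is optimal.
ClearBand's own top band is Band F ($654M), but forcing ClearBand→Band F and reassigning the rest optimally gives only $4248M — worse by 267.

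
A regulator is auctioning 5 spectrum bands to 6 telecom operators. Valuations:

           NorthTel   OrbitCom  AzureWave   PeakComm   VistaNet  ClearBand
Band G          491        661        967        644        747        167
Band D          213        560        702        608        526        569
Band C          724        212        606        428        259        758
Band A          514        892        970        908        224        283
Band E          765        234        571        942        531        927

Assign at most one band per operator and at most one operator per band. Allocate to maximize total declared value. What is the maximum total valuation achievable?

Treat this as an assignment problem: match each operator to one band.
Optimal: AzureWave→Band G ($967M), PeakComm→Band D ($608M), NorthTel→Band C ($724M), OrbitCom→Band A ($892M), ClearBand→Band E ($927M) — total 967+608+724+892+927 = $4118M.
Max-entry greedy (repeatedly take the single best remaining cell) gives $3977M, worse by 141.
Next-best assignment: AzureWave→Band G, ClearBand→Band D, NorthTel→Band C, OrbitCom→Band A, PeakComm→Band E = $4094M.

Max total: $4118M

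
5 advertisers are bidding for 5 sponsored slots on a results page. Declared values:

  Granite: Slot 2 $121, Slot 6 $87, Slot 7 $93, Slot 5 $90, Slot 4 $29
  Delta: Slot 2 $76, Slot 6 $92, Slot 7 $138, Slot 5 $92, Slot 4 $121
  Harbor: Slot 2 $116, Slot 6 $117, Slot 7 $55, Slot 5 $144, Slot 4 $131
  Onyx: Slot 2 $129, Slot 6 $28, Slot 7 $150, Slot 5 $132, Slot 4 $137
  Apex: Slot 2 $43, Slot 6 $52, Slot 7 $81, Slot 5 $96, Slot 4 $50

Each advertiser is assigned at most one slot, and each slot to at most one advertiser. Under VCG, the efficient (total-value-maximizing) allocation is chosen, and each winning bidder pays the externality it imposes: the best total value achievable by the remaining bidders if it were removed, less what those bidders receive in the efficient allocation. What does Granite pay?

Efficient allocation: Granite→Slot 2 ($121), Delta→Slot 7 ($138), Harbor→Slot 6 ($117), Onyx→Slot 4 ($137), Apex→Slot 5 ($96); total welfare W = $609.
Granite receives Slot 2 at value $121, so the others get W − 121 = $488.
Without Granite: best allocation of the remaining 4 bidders over all 5 slots is Delta→Slot 7 ($138), Harbor→Slot 4 ($131), Onyx→Slot 2 ($129), Apex→Slot 5 ($96), total $494.
VCG payment = (others' best without Granite) − (others' welfare with Granite) = 494 − 488 = $6.

Granite pays $6.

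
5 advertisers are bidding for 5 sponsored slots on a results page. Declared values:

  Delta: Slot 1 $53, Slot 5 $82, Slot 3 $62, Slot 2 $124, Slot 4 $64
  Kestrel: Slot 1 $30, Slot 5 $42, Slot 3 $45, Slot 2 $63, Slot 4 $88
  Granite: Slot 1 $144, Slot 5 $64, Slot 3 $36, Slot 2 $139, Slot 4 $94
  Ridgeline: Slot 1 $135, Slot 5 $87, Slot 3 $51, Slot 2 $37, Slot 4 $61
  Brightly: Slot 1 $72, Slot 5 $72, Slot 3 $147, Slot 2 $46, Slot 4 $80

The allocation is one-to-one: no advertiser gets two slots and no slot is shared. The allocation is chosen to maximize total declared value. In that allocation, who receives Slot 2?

This is a one-to-one assignment (maximum-weight bipartite matching).
Optimal: Delta→Slot 5 ($82), Kestrel→Slot 4 ($88), Granite→Slot 2 ($139), Ridgeline→Slot 1 ($135), Brightly→Slot 3 ($147) — total 82+88+139+135+147 = $591.
Row-greedy (each advertiser in turn takes its best remaining slot) gives $590, worse by 1.
Granite's own top slot is Slot 1 ($144), but forcing Granite→Slot 1 and reassigning the rest optimally gives only $590 — worse by 1.

Granite receives Slot 2.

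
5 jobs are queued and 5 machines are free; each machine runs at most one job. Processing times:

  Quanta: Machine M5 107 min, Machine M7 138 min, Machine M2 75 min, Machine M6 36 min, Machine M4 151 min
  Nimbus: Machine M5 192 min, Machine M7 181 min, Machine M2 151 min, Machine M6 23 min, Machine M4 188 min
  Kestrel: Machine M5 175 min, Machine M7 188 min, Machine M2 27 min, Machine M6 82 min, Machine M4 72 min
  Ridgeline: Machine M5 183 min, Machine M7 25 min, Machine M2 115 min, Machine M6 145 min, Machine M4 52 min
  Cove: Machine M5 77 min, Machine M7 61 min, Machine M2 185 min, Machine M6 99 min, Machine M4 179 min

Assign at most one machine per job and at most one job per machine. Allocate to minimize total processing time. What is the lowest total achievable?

Optimal: Quanta→Machine M5 (107 min), Nimbus→Machine M6 (23 min), Kestrel→Machine M2 (27 min), Ridgeline→Machine M4 (52 min), Cove→Machine M7 (61 min) — total 107+23+27+52+61 = 270 min.
Min-entry greedy (repeatedly take the single cheapest remaining cell) gives 303 min, worse by 33.
Next-best assignment: Quanta→Machine M2, Nimbus→Machine M6, Kestrel→Machine M4, Ridgeline→Machine M7, Cove→Machine M5 = 272 min.
Checked against all permutations: 270 min is optimal.

Minimum total: 270 min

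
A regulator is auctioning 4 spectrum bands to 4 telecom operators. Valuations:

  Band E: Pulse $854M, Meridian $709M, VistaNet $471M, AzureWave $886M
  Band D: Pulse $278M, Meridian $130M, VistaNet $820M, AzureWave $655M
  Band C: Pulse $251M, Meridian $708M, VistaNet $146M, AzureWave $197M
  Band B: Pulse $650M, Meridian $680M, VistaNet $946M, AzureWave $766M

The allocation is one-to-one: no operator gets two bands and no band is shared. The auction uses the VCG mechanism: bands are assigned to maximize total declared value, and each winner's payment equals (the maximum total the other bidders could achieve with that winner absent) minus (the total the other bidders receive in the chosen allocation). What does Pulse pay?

Pulse pays $231M.

Efficient allocation: Pulse→Band E ($854M), Meridian→Band C ($708M), VistaNet→Band B ($946M), AzureWave→Band D ($655M); total welfare W = $3163M.
Pulse receives Band E at value $854M, so the others get W − 854 = $2309M.
Without Pulse: best allocation of the remaining 3 bidders over all 4 bands is Meridian→Band C ($708M), VistaNet→Band B ($946M), AzureWave→Band E ($886M), total $2540M.
VCG payment = (others' best without Pulse) − (others' welfare with Pulse) = 2540 − 2309 = $231M.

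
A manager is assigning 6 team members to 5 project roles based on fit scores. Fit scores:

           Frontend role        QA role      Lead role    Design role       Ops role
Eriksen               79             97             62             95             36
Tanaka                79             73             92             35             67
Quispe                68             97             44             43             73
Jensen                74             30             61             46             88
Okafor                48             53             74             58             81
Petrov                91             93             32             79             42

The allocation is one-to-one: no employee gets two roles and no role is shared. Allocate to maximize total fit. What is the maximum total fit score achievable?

Max total: 463 pts

This is a one-to-one assignment (maximum-weight bipartite matching).
Optimal: Petrov→Frontend role (91 pts), Quispe→QA role (97 pts), Tanaka→Lead role (92 pts), Eriksen→Design role (95 pts), Jensen→Ops role (88 pts) — total 91+97+92+95+88 = 463 pts.
Next-best assignment: Petrov→Frontend role, Quispe→QA role, Tanaka→Lead role, Eriksen→Design role, Okafor→Ops role = 456 pts.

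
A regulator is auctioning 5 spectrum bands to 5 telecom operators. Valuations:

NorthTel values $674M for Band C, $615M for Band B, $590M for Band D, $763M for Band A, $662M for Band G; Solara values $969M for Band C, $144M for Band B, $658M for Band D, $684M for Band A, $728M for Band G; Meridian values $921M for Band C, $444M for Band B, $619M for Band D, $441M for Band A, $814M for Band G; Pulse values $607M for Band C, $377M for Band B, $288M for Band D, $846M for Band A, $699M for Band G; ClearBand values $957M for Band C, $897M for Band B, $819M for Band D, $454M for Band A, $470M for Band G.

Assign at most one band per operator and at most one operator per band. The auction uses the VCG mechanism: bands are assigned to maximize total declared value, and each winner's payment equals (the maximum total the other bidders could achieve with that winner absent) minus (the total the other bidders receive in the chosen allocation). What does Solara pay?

Solara pays $179M.

Efficient allocation: NorthTel→Band D ($590M), Solara→Band C ($969M), Meridian→Band G ($814M), Pulse→Band A ($846M), ClearBand→Band B ($897M); total welfare W = $4116M.
Solara receives Band C at value $969M, so the others get W − 969 = $3147M.
Without Solara: best allocation of the remaining 4 bidders over all 5 bands is NorthTel→Band G ($662M), Meridian→Band C ($921M), Pulse→Band A ($846M), ClearBand→Band B ($897M), total $3326M.
VCG payment = (others' best without Solara) − (others' welfare with Solara) = 3326 − 3147 = $179M.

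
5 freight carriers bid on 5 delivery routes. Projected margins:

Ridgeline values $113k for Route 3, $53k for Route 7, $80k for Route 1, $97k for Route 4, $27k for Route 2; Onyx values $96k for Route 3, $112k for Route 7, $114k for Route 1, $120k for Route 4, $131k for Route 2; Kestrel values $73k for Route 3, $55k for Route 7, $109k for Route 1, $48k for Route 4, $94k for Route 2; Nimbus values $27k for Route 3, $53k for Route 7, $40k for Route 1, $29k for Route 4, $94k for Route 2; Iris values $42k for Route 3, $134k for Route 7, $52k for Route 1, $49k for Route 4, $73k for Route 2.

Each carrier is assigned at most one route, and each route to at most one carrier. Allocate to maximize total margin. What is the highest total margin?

Max total: $570k

Optimal: Ridgeline→Route 3 ($113k), Onyx→Route 4 ($120k), Kestrel→Route 1 ($109k), Nimbus→Route 2 ($94k), Iris→Route 7 ($134k) — total 113+120+109+94+134 = $570k.
Row-greedy (each carrier in turn takes its best remaining route) gives $455k, worse by 115.
Next-best assignment: Ridgeline→Route 4, Onyx→Route 3, Kestrel→Route 1, Nimbus→Route 2, Iris→Route 7 = $530k.
Swapping Nimbus↔Kestrel (Nimbus→Route 1 $40k, Kestrel→Route 2 $94k) loses 69.
Checked against all permutations: $570k is optimal.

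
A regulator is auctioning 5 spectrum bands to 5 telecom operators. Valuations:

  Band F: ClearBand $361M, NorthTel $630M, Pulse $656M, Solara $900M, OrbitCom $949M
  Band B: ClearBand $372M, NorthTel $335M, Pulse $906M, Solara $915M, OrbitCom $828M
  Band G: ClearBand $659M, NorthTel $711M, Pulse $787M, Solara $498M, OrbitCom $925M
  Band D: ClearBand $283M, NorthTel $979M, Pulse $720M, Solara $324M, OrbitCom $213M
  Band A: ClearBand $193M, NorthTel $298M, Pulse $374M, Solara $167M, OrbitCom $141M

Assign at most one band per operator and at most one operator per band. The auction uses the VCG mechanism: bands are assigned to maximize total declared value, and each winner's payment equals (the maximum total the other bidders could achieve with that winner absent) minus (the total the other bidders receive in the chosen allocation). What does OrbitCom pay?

Efficient allocation: ClearBand→Band A ($193M), NorthTel→Band D ($979M), Pulse→Band B ($906M), Solara→Band F ($900M), OrbitCom→Band G ($925M); total welfare W = $3903M.
OrbitCom receives Band G at value $925M, so the others get W − 925 = $2978M.
Without OrbitCom: best allocation of the remaining 4 bidders over all 5 bands is ClearBand→Band G ($659M), NorthTel→Band D ($979M), Pulse→Band B ($906M), Solara→Band F ($900M), total $3444M.
VCG payment = (others' best without OrbitCom) − (others' welfare with OrbitCom) = 3444 − 2978 = $466M.

OrbitCom pays $466M.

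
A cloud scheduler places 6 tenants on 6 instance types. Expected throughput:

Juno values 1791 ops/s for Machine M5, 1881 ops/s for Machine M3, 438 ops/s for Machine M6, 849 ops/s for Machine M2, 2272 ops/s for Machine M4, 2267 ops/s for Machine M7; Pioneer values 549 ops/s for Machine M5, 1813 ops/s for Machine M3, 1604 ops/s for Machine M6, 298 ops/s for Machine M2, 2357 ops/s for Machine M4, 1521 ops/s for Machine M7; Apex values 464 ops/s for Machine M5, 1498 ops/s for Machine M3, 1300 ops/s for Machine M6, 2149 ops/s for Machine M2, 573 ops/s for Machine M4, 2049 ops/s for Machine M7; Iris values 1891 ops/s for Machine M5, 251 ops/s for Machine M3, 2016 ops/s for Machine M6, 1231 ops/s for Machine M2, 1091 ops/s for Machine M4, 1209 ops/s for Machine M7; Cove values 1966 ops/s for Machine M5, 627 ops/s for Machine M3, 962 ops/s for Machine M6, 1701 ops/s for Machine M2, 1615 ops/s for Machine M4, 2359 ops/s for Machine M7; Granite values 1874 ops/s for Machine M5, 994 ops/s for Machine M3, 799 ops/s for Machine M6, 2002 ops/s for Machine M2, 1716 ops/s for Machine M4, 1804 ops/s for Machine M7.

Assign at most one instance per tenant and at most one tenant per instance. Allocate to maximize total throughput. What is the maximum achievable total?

Maximum total: 12636 ops/s

Optimal: Juno→Machine M3 (1881 ops/s), Pioneer→Machine M4 (2357 ops/s), Apex→Machine M2 (2149 ops/s), Iris→Machine M6 (2016 ops/s), Cove→Machine M7 (2359 ops/s), Granite→Machine M5 (1874 ops/s) — total 1881+2357+2149+2016+2359+1874 = 12636 ops/s.
Column-greedy (each instance in turn goes to its best remaining tenant) gives 12173 ops/s, worse by 463.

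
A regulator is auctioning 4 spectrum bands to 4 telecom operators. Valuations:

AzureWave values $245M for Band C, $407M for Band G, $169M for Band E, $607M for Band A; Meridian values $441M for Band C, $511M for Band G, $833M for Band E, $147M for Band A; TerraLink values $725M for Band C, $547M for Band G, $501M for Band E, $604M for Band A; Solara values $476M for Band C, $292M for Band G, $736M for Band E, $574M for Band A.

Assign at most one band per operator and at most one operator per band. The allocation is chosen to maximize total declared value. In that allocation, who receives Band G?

Meridian receives Band G.

Optimal: AzureWave→Band A ($607M), Meridian→Band G ($511M), TerraLink→Band C ($725M), Solara→Band E ($736M) — total 607+511+725+736 = $2579M.
Max-entry greedy (repeatedly take the single best remaining cell) gives $2457M, worse by 122.
Every other assignment is strictly worse.
Meridian's own top band is Band E ($833M), but forcing Meridian→Band E and reassigning the rest optimally gives only $2539M — worse by 40.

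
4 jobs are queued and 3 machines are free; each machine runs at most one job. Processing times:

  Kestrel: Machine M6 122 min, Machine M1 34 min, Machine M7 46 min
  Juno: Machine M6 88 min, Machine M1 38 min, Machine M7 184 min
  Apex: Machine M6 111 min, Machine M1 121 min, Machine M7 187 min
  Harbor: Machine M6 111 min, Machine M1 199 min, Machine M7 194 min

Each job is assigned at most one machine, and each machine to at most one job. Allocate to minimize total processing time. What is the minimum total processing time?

Minimum total: 195 min

Optimal: Apex→Machine M6 (111 min), Juno→Machine M1 (38 min), Kestrel→Machine M7 (46 min) — total 111+38+46 = 195 min.
Min-entry greedy (repeatedly take the single cheapest remaining cell) gives 309 min, worse by 114.
Swapping Kestrel↔Juno (Kestrel→Machine M1 34 min, Juno→Machine M7 184 min) adds 134.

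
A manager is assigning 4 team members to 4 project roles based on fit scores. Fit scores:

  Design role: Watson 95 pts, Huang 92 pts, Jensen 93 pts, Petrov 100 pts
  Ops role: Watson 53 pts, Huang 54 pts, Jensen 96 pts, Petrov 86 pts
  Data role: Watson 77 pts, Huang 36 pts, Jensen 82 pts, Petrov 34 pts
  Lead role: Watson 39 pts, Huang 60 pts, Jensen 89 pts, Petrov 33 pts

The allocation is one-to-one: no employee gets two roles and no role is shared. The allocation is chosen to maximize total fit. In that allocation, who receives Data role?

Optimal: Watson→Data role (77 pts), Huang→Design role (92 pts), Jensen→Lead role (89 pts), Petrov→Ops role (86 pts) — total 77+92+89+86 = 344 pts.
Max-entry greedy (repeatedly take the single best remaining cell) gives 333 pts, worse by 11.
Next-best assignment: Watson→Data role, Huang→Lead role, Jensen→Ops role, Petrov→Design role = 333 pts.
Swapping Jensen↔Watson (Jensen→Data role 82 pts, Watson→Lead role 39 pts) loses 45.
Every other assignment is strictly worse.
Watson's own top role is Design role (95 pts), but forcing Watson→Design role and reassigning the rest optimally gives only 323 pts — worse by 21.

Watson receives Data role.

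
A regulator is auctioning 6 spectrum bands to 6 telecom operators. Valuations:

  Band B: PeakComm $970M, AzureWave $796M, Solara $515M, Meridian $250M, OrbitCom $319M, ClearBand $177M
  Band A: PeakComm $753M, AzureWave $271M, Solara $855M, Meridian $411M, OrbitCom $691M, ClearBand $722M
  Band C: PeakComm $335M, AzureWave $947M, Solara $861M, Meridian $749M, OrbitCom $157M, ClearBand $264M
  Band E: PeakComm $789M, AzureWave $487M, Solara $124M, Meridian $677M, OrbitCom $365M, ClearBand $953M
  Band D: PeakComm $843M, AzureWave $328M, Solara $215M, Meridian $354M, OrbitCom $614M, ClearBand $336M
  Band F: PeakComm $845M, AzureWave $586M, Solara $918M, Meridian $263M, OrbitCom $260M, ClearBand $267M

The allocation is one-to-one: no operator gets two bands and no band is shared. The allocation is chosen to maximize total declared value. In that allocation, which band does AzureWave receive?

Optimal: PeakComm→Band D ($843M), AzureWave→Band B ($796M), Solara→Band F ($918M), Meridian→Band C ($749M), OrbitCom→Band A ($691M), ClearBand→Band E ($953M) — total 843+796+918+749+691+953 = $4950M.
Max-entry greedy (repeatedly take the single best remaining cell) gives $4833M, worse by 117.
Next-best assignment: PeakComm→Band B, AzureWave→Band C, Solara→Band F, Meridian→Band E, OrbitCom→Band D, ClearBand→Band A = $4848M.
Checked against all permutations: $4950M is optimal.
AzureWave's own top band is Band C ($947M), but forcing AzureWave→Band C and reassigning the rest optimally gives only $4848M — worse by 102.

AzureWave receives Band B.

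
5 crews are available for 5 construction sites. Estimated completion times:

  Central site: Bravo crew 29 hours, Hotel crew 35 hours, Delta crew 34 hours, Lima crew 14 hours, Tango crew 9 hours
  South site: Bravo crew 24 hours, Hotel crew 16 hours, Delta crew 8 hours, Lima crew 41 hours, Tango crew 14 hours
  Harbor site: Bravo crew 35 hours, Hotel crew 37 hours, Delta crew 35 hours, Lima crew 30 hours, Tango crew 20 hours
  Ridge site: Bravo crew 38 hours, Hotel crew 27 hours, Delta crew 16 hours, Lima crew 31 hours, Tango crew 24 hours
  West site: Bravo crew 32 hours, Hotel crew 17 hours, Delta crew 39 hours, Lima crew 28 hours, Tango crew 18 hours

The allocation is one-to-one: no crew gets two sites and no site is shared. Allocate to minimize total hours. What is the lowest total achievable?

Minimum total: 91 hours

Optimal: Bravo crew→South site (24 hours), Hotel crew→West site (17 hours), Delta crew→Ridge site (16 hours), Lima crew→Central site (14 hours), Tango crew→Harbor site (20 hours) — total 24+17+16+14+20 = 91 hours.
Column-greedy (each site in turn goes to its cheapest remaining crew) gives 106 hours, worse by 15.
No other one-to-one assignment undercuts 91 hours.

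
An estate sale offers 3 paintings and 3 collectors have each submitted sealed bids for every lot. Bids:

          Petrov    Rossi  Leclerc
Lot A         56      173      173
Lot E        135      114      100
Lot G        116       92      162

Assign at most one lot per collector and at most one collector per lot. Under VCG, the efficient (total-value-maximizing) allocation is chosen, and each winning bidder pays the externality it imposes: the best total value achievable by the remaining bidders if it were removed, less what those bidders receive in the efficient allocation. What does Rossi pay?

Rossi pays $11.

Efficient allocation: Petrov→Lot E ($135), Rossi→Lot A ($173), Leclerc→Lot G ($162); total welfare W = $470.
Rossi receives Lot A at value $173, so the others get W − 173 = $297.
Without Rossi: best allocation of the remaining 2 bidders over all 3 lots is Petrov→Lot E ($135), Leclerc→Lot A ($173), total $308.
VCG payment = (others' best without Rossi) − (others' welfare with Rossi) = 308 − 297 = $11.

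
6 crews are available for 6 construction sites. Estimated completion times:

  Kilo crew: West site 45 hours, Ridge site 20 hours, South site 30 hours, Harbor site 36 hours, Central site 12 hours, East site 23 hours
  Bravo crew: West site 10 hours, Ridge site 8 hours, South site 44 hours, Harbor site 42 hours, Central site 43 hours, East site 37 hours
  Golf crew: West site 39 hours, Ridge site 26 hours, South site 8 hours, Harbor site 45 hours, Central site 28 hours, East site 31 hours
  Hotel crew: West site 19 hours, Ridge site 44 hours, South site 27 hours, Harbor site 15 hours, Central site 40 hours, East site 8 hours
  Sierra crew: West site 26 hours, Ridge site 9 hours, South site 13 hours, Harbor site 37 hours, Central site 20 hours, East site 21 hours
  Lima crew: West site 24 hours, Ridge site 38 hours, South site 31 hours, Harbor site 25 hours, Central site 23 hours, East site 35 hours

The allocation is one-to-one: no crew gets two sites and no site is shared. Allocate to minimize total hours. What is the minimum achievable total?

Minimum total: 72 hours

Optimal: Kilo crew→Central site (12 hours), Bravo crew→West site (10 hours), Golf crew→South site (8 hours), Hotel crew→East site (8 hours), Sierra crew→Ridge site (9 hours), Lima crew→Harbor site (25 hours) — total 12+10+8+8+9+25 = 72 hours.
Min-entry greedy (repeatedly take the single cheapest remaining cell) gives 97 hours, worse by 25.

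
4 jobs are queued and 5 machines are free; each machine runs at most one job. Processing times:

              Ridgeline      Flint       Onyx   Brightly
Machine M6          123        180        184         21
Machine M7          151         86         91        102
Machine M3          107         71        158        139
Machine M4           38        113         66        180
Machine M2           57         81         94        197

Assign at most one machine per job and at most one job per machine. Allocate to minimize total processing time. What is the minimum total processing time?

This is the linear assignment problem.
Optimal: Ridgeline→Machine M2 (57 min), Flint→Machine M3 (71 min), Onyx→Machine M4 (66 min), Brightly→Machine M6 (21 min) — total 57+71+66+21 = 215 min.
Next-best assignment: Ridgeline→Machine M4, Flint→Machine M3, Onyx→Machine M7, Brightly→Machine M6 = 221 min.
Swapping Flint↔Brightly (Flint→Machine M6 180 min, Brightly→Machine M3 139 min) adds 227.
No other one-to-one assignment undercuts 215 min.

Minimum total: 215 min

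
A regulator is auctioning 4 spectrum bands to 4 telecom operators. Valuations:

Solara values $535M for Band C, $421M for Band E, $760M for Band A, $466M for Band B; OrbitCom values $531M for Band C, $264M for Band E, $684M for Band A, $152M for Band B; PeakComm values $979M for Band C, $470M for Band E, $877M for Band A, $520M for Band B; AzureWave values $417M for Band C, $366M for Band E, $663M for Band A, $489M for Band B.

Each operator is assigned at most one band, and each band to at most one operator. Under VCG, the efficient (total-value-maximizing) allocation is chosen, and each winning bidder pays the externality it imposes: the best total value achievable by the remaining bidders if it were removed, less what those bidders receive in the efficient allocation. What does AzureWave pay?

Efficient allocation: Solara→Band E ($421M), OrbitCom→Band A ($684M), PeakComm→Band C ($979M), AzureWave→Band B ($489M); total welfare W = $2573M.
AzureWave receives Band B at value $489M, so the others get W − 489 = $2084M.
Without AzureWave: best allocation of the remaining 3 bidders over all 4 bands is Solara→Band B ($466M), OrbitCom→Band A ($684M), PeakComm→Band C ($979M), total $2129M.
VCG payment = (others' best without AzureWave) − (others' welfare with AzureWave) = 2129 − 2084 = $45M.

AzureWave pays $45M.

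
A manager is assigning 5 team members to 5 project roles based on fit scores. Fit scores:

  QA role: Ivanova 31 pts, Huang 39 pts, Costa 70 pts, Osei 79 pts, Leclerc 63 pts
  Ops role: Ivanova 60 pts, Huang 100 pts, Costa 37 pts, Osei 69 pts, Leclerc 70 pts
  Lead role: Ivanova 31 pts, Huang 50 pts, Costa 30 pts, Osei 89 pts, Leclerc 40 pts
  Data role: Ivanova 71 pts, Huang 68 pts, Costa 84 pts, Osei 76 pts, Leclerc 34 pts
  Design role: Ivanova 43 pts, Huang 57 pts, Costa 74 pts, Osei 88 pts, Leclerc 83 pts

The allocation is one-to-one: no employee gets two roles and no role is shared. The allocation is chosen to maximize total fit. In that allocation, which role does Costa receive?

Costa receives QA role.

This is a one-to-one assignment (maximum-weight bipartite matching).
Optimal: Ivanova→Data role (71 pts), Huang→Ops role (100 pts), Costa→QA role (70 pts), Osei→Lead role (89 pts), Leclerc→Design role (83 pts) — total 71+100+70+89+83 = 413 pts.
Column-greedy (each role in turn goes to its best remaining employee) gives 346 pts, worse by 67.
Next-best assignment: Ivanova→Data role, Huang→Ops role, Costa→Design role, Osei→Lead role, Leclerc→QA role = 397 pts.
Costa's own top role is Data role (84 pts), but forcing Costa→Data role and reassigning the rest optimally gives only 387 pts — worse by 26.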